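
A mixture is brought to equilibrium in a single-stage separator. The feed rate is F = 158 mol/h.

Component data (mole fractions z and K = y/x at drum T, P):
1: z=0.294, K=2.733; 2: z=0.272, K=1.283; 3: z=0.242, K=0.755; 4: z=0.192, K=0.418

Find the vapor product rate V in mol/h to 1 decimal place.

Rachford–Rice: g(V/F) = Σ zᵢ(Kᵢ−1)/(1+V/F(Kᵢ−1)) = 0.
g(0) = ΣzᵢKᵢ − 1 = 0.415 and g(1) = 1 − Σzᵢ/Kᵢ = -0.099, so a root lies in (0, 1).
Newton iteration, V/F⁰ = 0.35:
  V/F = 0.350: g = 0.1820, g' = -0.480 → V/F = 0.729
  V/F = 0.729: g = 0.0226, g' = -0.405 → V/F = 0.785
  V/F = 0.785: g = -0.0003, g' = -0.416 → V/F = 0.784
Converged at V/F = 0.784.
Then V = V/F·F = 0.7843·158 = 123.9 mol/h and L = F − V = 34.1 mol/h.

V = 123.9 mol/h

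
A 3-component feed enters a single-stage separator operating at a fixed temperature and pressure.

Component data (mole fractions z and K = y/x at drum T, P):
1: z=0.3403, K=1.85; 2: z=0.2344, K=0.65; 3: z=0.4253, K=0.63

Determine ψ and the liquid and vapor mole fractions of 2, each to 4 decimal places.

ψ = 0.1616, x_2 = 0.2485, y_2 = 0.1615

Let ψ = V/F and solve Σ zᵢ(Kᵢ−1)/(1+ψ(Kᵢ−1)) = 0.
Check two-phase: ΣzᵢKᵢ = 1.0499 > 1 and Σzᵢ/Kᵢ = 1.2196 > 1, so g(0) = 0.0499 > 0 and g(1) = -0.2196 < 0.
Newton iteration, ψ⁰ = 0.5:
  ψ = 0.5000: g = -0.08954, g' = -0.2509 → ψ = 0.1432
  ψ = 0.1432: g = 0.00534, g' = -0.2922 → ψ = 0.1615
  ψ = 0.1615: g = 0.00004, g' = -0.2882 → ψ = 0.1616
Converged at ψ = 0.1616.
Compositions from xᵢ = zᵢ/(1+ψ(Kᵢ−1)), yᵢ = Kᵢxᵢ:
  1: x = 0.2992, y = 0.5535
  2: x = 0.2485, y = 0.1615
  3: x = 0.4523, y = 0.2850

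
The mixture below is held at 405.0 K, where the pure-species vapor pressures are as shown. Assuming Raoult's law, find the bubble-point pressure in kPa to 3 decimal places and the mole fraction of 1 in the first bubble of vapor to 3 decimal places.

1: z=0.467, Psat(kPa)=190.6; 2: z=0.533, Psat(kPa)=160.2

Pbub = 174.397 kPa, y_1 = 0.510

At the bubble point ψ → 0, so ΣzᵢKᵢ = 1 with Kᵢ = Pᵢˢᵃᵗ/P ⇒ P = ΣzᵢPᵢˢᵃᵗ.
P = 0.467·190.6 + 0.533·160.2 = 174.397 kPa
yᵢ = zᵢPᵢˢᵃᵗ/P ⇒ y_1 = 0.467·190.6/174.397 = 0.510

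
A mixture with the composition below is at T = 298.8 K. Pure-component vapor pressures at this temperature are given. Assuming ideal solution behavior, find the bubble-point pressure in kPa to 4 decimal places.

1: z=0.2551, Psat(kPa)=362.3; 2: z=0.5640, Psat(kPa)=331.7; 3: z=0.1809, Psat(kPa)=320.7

Pbub = 337.5162 kPa

At the bubble point ψ → 0, so ΣzᵢKᵢ = 1 with Kᵢ = Pᵢˢᵃᵗ/P ⇒ P = ΣzᵢPᵢˢᵃᵗ.
P = 0.2551·362.3 + 0.5640·331.7 + 0.1809·320.7 = 337.5162 kPa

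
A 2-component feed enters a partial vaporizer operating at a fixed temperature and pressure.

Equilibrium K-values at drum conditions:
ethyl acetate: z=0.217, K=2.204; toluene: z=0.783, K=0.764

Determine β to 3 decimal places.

β = 0.269

Let β = V/F and solve Σ zᵢ(Kᵢ−1)/(1+β(Kᵢ−1)) = 0.
Check two-phase: ΣzᵢKᵢ = 1.076 > 1 and Σzᵢ/Kᵢ = 1.123 > 1, so g(0) = 0.076 > 0 and g(1) = -0.123 < 0.
Binary case is linear: z₁(K₁−1)(1+β(K₂−1)) + z₂(K₂−1)(1+β(K₁−1)) = 0
⇒ β = [z₁(K₁−1)+z₂(K₂−1)] / [−(K₁−1)(K₂−1)] = 0.0765/0.2841 = 0.269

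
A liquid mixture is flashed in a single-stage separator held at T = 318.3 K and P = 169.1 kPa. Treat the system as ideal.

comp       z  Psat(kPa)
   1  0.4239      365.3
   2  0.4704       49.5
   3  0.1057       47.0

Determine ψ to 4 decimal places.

Raoult's law: Kᵢ = Pᵢˢᵃᵗ/P = Pᵢˢᵃᵗ/169.1.
  K_1 = 365.3/169.1 = 2.160260, K_2 = 49.5/169.1 = 0.292726, K_3 = 47.0/169.1 = 0.277942
Rachford–Rice: g(ψ) = Σ zᵢ(Kᵢ−1)/(1+ψ(Kᵢ−1)) = 0.
g(0) = ΣzᵢKᵢ − 1 = 0.0828 and g(1) = 1 − Σzᵢ/Kᵢ = -1.1835, so a root lies in (0, 1).
Newton–Raphson from ψ = 0.5:
  ψ = 0.5000: g = -0.32291, g' = -0.9268 → ψ = 0.1516
  ψ = 0.1516: g = -0.04008, g' = -0.7774 → ψ = 0.1000
  ψ = 0.1000: g = 0.00040, g' = -0.7947 → ψ = 0.1005
Converged at ψ = 0.1005.

ψ = 0.1005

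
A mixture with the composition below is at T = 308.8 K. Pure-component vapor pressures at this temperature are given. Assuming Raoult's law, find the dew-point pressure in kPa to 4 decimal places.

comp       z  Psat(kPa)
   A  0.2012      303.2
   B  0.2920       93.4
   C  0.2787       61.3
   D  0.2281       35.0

Pdew = 67.3239 kPa

At the dew point ψ → 1, so Σzᵢ/Kᵢ = 1 with Kᵢ = Pᵢˢᵃᵗ/P ⇒ 1/P = Σzᵢ/Pᵢˢᵃᵗ.
1/P = 0.2012/303.2 + 0.2920/93.4 + 0.2787/61.3 + 0.2281/35.0 = 0.0148536 ⇒ P = 67.3239 kPa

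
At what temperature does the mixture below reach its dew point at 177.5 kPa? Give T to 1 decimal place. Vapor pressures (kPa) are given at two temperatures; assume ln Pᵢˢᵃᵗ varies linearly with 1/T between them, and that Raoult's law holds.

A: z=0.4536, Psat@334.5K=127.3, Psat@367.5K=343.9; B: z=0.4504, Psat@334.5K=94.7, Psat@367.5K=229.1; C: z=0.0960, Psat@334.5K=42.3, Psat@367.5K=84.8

T = 357.6 K

Dew-point temperature: Σzᵢ·P/Pᵢˢᵃᵗ(T) = 1. Interpolate ln Pᵢˢᵃᵗ = aᵢ + bᵢ/T.
  T = 334.5 K: ΣzᵢP/Pᵢˢᵃᵗ = 1.8795
  T = 367.5 K: ΣzᵢP/Pᵢˢᵃᵗ = 0.7840
  T = 351.0 K: ΣzᵢP/Pᵢˢᵃᵗ = 1.1874
  T = 359.2 K: ΣzᵢP/Pᵢˢᵃᵗ = 0.9612
  T = 355.1 K: ΣzᵢP/Pᵢˢᵃᵗ = 1.0669
  T = 357.1 K: ΣzᵢP/Pᵢˢᵃᵗ = 1.0136
Interpolating between 357.1 K and 359.2 K gives T ≈ 357.6 K.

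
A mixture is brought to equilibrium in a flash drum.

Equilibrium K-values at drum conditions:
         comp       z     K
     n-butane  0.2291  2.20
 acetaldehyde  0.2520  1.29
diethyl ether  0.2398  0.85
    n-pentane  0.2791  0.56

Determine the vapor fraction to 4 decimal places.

Let ψ = V/F and solve Σ zᵢ(Kᵢ−1)/(1+ψ(Kᵢ−1)) = 0.
Feasibility: ΣzᵢKᵢ = 1.1892, Σzᵢ/Kᵢ = 1.0800 — both > 1, two phases present.
Newton iteration, ψ⁰ = 0.61:
  ψ = 0.6100: g = 0.01338, g' = -0.2328 → ψ = 0.6675
  ψ = 0.6675: g = 0.00004, g' = -0.2316 → ψ = 0.6676
Converged at ψ = 0.6676.

ψ = 0.6676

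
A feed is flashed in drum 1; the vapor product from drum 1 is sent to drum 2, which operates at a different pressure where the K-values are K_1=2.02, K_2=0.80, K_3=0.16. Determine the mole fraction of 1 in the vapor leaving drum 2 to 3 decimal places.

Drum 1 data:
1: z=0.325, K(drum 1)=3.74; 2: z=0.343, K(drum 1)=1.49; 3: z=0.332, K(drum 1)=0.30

Drum 1:
Rachford–Rice: g(ψ₁) = Σ zᵢ(Kᵢ−1)/(1+ψ₁(Kᵢ−1)) = 0.
g(0) = ΣzᵢKᵢ − 1 = 0.826 and g(1) = 1 − Σzᵢ/Kᵢ = -0.424, so a root lies in (0, 1).
Newton iteration, ψ₁⁰ = 0.64:
  ψ₁ = 0.640: g = 0.0303, g' = -0.903 → ψ₁ = 0.674
  ψ₁ = 0.674: g = -0.0004, g' = -0.930 → ψ₁ = 0.673
Converged at ψ₁ = 0.673.
Drum-1 compositions:
  1: x = 0.114, y = 0.427
  2: x = 0.258, y = 0.384
  3: x = 0.628, y = 0.188
Drum-2 feed = drum-1 vapor: z₂ = (0.4273, 0.3843, 0.1883).
Drum 2:
Rachford–Rice: g(ψ₂) = Σ zᵢ(Kᵢ−1)/(1+ψ₂(Kᵢ−1)) = 0.
Check two-phase: ΣzᵢKᵢ = 1.201 > 1 and Σzᵢ/Kᵢ = 1.869 > 1, so g(0) = 0.201 > 0 and g(1) = -0.869 < 0.
Newton–Raphson from ψ₂ = 0.5:
  ψ₂ = 0.500: g = -0.0695, g' = -0.609 → ψ₂ = 0.386
  ψ₂ = 0.386: g = -0.0046, g' = -0.538 → ψ₂ = 0.377
Converged at ψ₂ = 0.377.
  1: x = 0.309, y = 0.623
  2: x = 0.416, y = 0.333
  3: x = 0.276, y = 0.044

y_1 (drum 2) = 0.623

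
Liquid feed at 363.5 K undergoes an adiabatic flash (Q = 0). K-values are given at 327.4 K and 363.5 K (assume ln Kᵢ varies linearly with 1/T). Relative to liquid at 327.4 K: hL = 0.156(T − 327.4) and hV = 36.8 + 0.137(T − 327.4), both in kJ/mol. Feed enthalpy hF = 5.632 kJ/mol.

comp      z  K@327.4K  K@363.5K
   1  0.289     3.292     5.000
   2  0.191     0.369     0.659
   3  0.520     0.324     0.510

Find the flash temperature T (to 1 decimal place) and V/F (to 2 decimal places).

T = 329.5 K, V/F = 0.14

Adiabatic flash: solve Rachford–Rice at each trial T, then check hF = ψ·hV(T) + (1−ψ)·hL(T).
  T = 327.4 K: K = (3.292, 0.369, 0.324), RR gives ψ = 0.125, H_out = 4.602 kJ/mol
  T = 363.5 K: K = (5.000, 0.659, 0.510), RR gives ψ = 0.461, H_out = 22.282 kJ/mol
  T = 345.4 K: K = (4.099, 0.500, 0.411), RR gives ψ = 0.282, H_out = 13.077 kJ/mol
  T = 336.4 K: K = (3.684, 0.431, 0.366), RR gives ψ = 0.204, H_out = 8.872 kJ/mol
  T = 331.9 K: K = (3.485, 0.399, 0.345), RR gives ψ = 0.165, H_out = 6.759 kJ/mol
  T = 329.6 K: K = (3.386, 0.384, 0.334), RR gives ψ = 0.145, H_out = 5.664 kJ/mol
Linear interpolation between T = 327.4 (H_out = 4.602) and T = 329.6 (H_out = 5.664) on hF = 5.632 gives T ≈ 329.5 K, at which ψ = 0.14.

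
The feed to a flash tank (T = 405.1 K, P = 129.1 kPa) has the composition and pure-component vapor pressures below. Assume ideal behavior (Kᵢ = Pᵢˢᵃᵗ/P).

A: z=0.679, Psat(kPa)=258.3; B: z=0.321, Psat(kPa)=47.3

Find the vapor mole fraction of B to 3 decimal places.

y_B = 0.224

Raoult's law: Kᵢ = Pᵢˢᵃᵗ/P = Pᵢˢᵃᵗ/129.1.
  K_A = 258.3/129.1 = 2.00077, K_B = 47.3/129.1 = 0.36638
Iterate (Newton) starting at β = 0.53:
  β = 0.530: g = 0.1378, g' = -0.582 → β = 0.767
  β = 0.767: g = -0.0109, g' = -0.705 → β = 0.751
Converged at β = 0.751.
Compositions from xᵢ = zᵢ/(1+β(Kᵢ−1)), yᵢ = Kᵢxᵢ:
  A: x = 0.388, y = 0.776
  B: x = 0.612, y = 0.224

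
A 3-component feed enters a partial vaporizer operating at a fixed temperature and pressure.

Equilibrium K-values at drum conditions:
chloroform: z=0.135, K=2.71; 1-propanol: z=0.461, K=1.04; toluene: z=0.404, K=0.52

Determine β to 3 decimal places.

Iterate (Newton) starting at β = 0.5:
  β = 0.500: g = -0.1126, g' = -0.277 → β = 0.093
  β = 0.093: g = 0.0147, g' = -0.397 → β = 0.130
  β = 0.130: g = 0.0005, g' = -0.371 → β = 0.131
Converged at β = 0.131.

β = 0.131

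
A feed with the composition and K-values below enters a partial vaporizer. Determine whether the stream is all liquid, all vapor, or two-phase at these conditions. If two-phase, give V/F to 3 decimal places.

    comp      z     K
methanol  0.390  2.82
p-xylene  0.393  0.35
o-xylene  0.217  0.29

two-phase, V/F = 0.246

ΣzᵢKᵢ = 1.300; Σzᵢ/Kᵢ = 2.009.
Both exceed 1, so a two-phase solution exists.
Rachford–Rice: g(ψ) = Σ zᵢ(Kᵢ−1)/(1+ψ(Kᵢ−1)) = 0.
Newton iteration, ψ⁰ = 0.42:
  ψ = 0.420: g = -0.1686, g' = -0.951 → ψ = 0.243
  ψ = 0.243: g = 0.0029, g' = -1.015 → ψ = 0.246
Converged at ψ = 0.246.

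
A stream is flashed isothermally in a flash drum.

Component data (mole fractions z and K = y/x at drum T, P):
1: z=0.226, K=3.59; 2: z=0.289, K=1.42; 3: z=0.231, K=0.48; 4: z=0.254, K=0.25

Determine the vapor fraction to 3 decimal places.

Rachford–Rice: g(ψ) = Σ zᵢ(Kᵢ−1)/(1+ψ(Kᵢ−1)) = 0.
g(0) = ΣzᵢKᵢ − 1 = 0.396 and g(1) = 1 − Σzᵢ/Kᵢ = -0.764, so a root lies in (0, 1).
Newton iteration, ψ⁰ = 0.66:
  ψ = 0.660: g = -0.2490, g' = -0.943 → ψ = 0.396
  ψ = 0.396: g = -0.0291, g' = -0.795 → ψ = 0.359
  ψ = 0.359: g = 0.0002, g' = -0.807 → ψ = 0.360
Converged at ψ = 0.360.

ψ = 0.360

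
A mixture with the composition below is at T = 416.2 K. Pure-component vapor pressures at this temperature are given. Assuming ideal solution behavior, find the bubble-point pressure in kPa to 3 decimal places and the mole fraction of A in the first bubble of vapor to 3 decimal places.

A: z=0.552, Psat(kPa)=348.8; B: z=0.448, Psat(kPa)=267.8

At the bubble point ψ → 0, so ΣzᵢKᵢ = 1 with Kᵢ = Pᵢˢᵃᵗ/P ⇒ P = ΣzᵢPᵢˢᵃᵗ.
P = 0.552·348.8 + 0.448·267.8 = 312.512 kPa
yᵢ = zᵢPᵢˢᵃᵗ/P ⇒ y_A = 0.552·348.8/312.512 = 0.616

Pbub = 312.512 kPa, y_A = 0.616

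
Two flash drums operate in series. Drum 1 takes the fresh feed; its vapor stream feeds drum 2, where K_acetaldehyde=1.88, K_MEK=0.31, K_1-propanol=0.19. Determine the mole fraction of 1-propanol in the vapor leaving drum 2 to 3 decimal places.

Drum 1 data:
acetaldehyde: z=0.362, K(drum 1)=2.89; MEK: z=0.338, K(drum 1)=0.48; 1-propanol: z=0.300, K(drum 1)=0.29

Drum 1:
Newton–Raphson from ψ₁ = 0.46:
  ψ₁ = 0.460: g = -0.1813, g' = -0.861 → ψ₁ = 0.249
  ψ₁ = 0.249: g = 0.0041, g' = -0.941 → ψ₁ = 0.254
Converged at ψ₁ = 0.254.
Drum-1 compositions:
  acetaldehyde: x = 0.245, y = 0.707
  MEK: x = 0.389, y = 0.187
  1-propanol: x = 0.366, y = 0.106
Drum-2 feed = drum-1 vapor: z₂ = (0.7070, 0.1869, 0.1061).
Drum 2:
Let ψ₂ = V/F and solve Σ zᵢ(Kᵢ−1)/(1+ψ₂(Kᵢ−1)) = 0.
Feasibility: ΣzᵢKᵢ = 1.407, Σzᵢ/Kᵢ = 1.538 — both > 1, two phases present.
Newton–Raphson from ψ₂ = 0.5:
  ψ₂ = 0.500: g = 0.0906, g' = -0.668 → ψ₂ = 0.636
  ψ₂ = 0.636: g = -0.0080, g' = -0.803 → ψ₂ = 0.626
Converged at ψ₂ = 0.626.
  acetaldehyde: x = 0.456, y = 0.857
  MEK: x = 0.329, y = 0.102
  1-propanol: x = 0.215, y = 0.041

y_1-propanol (drum 2) = 0.041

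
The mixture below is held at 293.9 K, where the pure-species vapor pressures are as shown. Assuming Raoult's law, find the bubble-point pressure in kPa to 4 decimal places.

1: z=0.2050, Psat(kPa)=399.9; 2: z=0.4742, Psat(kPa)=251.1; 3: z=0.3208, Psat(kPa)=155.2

Pbub = 250.8393 kPa

At the bubble point ψ → 0, so ΣzᵢKᵢ = 1 with Kᵢ = Pᵢˢᵃᵗ/P ⇒ P = ΣzᵢPᵢˢᵃᵗ.
P = 0.2050·399.9 + 0.4742·251.1 + 0.3208·155.2 = 250.8393 kPa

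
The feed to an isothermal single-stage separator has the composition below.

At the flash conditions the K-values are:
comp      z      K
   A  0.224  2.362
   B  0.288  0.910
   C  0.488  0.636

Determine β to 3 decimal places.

Rachford–Rice: g(β) = Σ zᵢ(Kᵢ−1)/(1+β(Kᵢ−1)) = 0.
Feasibility: ΣzᵢKᵢ = 1.102, Σzᵢ/Kᵢ = 1.179 — both > 1, two phases present.
Iterate (Newton) starting at β = 0.46:
  β = 0.460: g = -0.0528, g' = -0.253 → β = 0.251
  β = 0.251: g = 0.0053, g' = -0.311 → β = 0.268
Converged at β = 0.268.

β = 0.268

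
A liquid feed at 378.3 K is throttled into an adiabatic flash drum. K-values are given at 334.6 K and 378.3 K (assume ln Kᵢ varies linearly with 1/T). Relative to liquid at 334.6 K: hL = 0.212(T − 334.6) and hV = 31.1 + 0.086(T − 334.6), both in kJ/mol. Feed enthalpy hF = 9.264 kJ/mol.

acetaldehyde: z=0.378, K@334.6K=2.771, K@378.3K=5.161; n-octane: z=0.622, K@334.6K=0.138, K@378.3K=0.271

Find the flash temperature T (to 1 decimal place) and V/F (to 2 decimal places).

T = 349.5 K, V/F = 0.21

Adiabatic flash: solve Rachford–Rice at each trial T, then check hF = ψ·hV(T) + (1−ψ)·hL(T).
  T = 334.6 K: K = (2.771, 0.138), RR gives ψ = 0.087, H_out = 2.715 kJ/mol
  T = 378.3 K: K = (5.161, 0.271), RR gives ψ = 0.369, H_out = 18.709 kJ/mol
  T = 356.5 K: K = (3.857, 0.198), RR gives ψ = 0.253, H_out = 11.824 kJ/mol
  T = 345.6 K: K = (3.289, 0.166), RR gives ψ = 0.182, H_out = 7.728 kJ/mol
  T = 351.1 K: K = (3.569, 0.182), RR gives ψ = 0.220, H_out = 9.875 kJ/mol
  T = 348.4 K: K = (3.430, 0.174), RR gives ψ = 0.202, H_out = 8.844 kJ/mol
  T = 349.8 K: K = (3.501, 0.178), RR gives ψ = 0.211, H_out = 9.384 kJ/mol
Linear interpolation between T = 348.4 (H_out = 8.844) and T = 349.8 (H_out = 9.384) on hF = 9.264 gives T ≈ 349.5 K, at which ψ = 0.21.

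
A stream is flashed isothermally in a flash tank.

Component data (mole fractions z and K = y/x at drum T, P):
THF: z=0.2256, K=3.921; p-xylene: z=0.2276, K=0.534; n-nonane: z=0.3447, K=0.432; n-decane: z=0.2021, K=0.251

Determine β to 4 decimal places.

Rachford–Rice: g(β) = Σ zᵢ(Kᵢ−1)/(1+β(Kᵢ−1)) = 0.
g(0) = ΣzᵢKᵢ − 1 = 0.2058 and g(1) = 1 − Σzᵢ/Kᵢ = -1.0868, so a root lies in (0, 1).
Iterate (Newton) starting at β = 0.5:
  β = 0.5000: g = -0.38591, g' = -0.9087 → β = 0.0753
  β = 0.0753: g = 0.06529, g' = -1.5951 → β = 0.1162
  β = 0.1162: g = 0.00438, g' = -1.3915 → β = 0.1194
Converged at β = 0.1194.

β = 0.1194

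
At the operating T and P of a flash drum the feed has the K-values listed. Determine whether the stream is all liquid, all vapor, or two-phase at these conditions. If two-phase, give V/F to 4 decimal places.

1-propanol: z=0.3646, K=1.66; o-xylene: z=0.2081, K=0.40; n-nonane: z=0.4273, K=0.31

ΣzᵢKᵢ = 0.8209; Σzᵢ/Kᵢ = 2.1183.
Since ΣzᵢKᵢ < 1 the mixture is below its bubble point — single liquid phase.

all liquid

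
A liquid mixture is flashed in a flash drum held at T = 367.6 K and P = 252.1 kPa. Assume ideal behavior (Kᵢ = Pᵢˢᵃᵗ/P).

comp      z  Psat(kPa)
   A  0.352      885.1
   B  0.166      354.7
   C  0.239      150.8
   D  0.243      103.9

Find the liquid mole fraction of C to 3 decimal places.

x_C = 0.332

Raoult's law: Kᵢ = Pᵢˢᵃᵗ/P = Pᵢˢᵃᵗ/252.1.
  K_A = 885.1/252.1 = 3.51091, K_B = 354.7/252.1 = 1.40698, K_C = 150.8/252.1 = 0.59818, K_D = 103.9/252.1 = 0.41214
Let ψ = V/F and solve Σ zᵢ(Kᵢ−1)/(1+ψ(Kᵢ−1)) = 0.
Feasibility: ΣzᵢKᵢ = 1.713, Σzᵢ/Kᵢ = 1.207 — both > 1, two phases present.
Newton–Raphson from ψ = 0.53:
  ψ = 0.530: g = 0.1053, g' = -0.667 → ψ = 0.688
  ψ = 0.688: g = 0.0043, g' = -0.626 → ψ = 0.695
Converged at ψ = 0.695.
Compositions from xᵢ = zᵢ/(1+ψ(Kᵢ−1)), yᵢ = Kᵢxᵢ:
  A: x = 0.128, y = 0.450
  B: x = 0.129, y = 0.182
  C: x = 0.332, y = 0.198
  D: x = 0.411, y = 0.169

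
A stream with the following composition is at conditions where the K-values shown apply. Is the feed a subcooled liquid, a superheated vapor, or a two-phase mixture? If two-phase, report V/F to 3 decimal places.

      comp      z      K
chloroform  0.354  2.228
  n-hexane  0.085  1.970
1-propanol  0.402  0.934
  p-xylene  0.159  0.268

ΣzᵢKᵢ = 1.374; Σzᵢ/Kᵢ = 1.226.
Both exceed 1, so a two-phase solution exists.
Newton iteration, ψ⁰ = 0.32:
  ψ = 0.320: g = 0.1959, g' = -0.469 → ψ = 0.738
  ψ = 0.738: g = -0.0049, g' = -0.579 → ψ = 0.729
Converged at ψ = 0.729.

two-phase, V/F = 0.729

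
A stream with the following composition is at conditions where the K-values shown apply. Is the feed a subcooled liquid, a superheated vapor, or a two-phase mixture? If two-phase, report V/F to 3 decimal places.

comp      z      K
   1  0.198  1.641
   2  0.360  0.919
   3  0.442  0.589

subcooled liquid

ΣzᵢKᵢ = 0.916; Σzᵢ/Kᵢ = 1.263.
Since ΣzᵢKᵢ < 1 the mixture is below its bubble point — single liquid phase.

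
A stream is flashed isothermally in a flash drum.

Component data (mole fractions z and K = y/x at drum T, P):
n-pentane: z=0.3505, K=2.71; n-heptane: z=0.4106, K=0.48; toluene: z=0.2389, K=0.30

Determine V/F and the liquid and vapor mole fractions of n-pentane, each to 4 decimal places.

V/F = 0.2162, x_n-pentane = 0.2559, y_n-pentane = 0.6935

Rachford–Rice: g(V/F) = Σ zᵢ(Kᵢ−1)/(1+V/F(Kᵢ−1)) = 0.
Feasibility: ΣzᵢKᵢ = 1.2186, Σzᵢ/Kᵢ = 1.7811 — both > 1, two phases present.
Newton iteration, V/F⁰ = 0.5:
  V/F = 0.5000: g = -0.22270, g' = -0.7777 → V/F = 0.2136
  V/F = 0.2136: g = 0.00216, g' = -0.8522 → V/F = 0.2162
Converged at V/F = 0.2162.
Compositions from xᵢ = zᵢ/(1+V/F(Kᵢ−1)), yᵢ = Kᵢxᵢ:
  n-pentane: x = 0.2559, y = 0.6935
  n-heptane: x = 0.4626, y = 0.2220
  toluene: x = 0.2815, y = 0.0844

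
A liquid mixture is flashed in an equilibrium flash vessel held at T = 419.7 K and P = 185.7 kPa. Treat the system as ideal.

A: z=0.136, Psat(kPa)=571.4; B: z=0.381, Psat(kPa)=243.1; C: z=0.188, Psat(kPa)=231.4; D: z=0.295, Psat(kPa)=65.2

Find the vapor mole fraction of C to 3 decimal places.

Raoult's law: Kᵢ = Pᵢˢᵃᵗ/P = Pᵢˢᵃᵗ/185.7.
  K_A = 571.4/185.7 = 3.07701, K_B = 243.1/185.7 = 1.30910, K_C = 231.4/185.7 = 1.24610, K_D = 65.2/185.7 = 0.35110
Material balance + equilibrium reduce to Σ zᵢ(Kᵢ−1)/(1+ψ(Kᵢ−1)) = 0.
Check two-phase: ΣzᵢKᵢ = 1.255 > 1 and Σzᵢ/Kᵢ = 1.326 > 1, so g(0) = 0.255 > 0 and g(1) = -0.326 < 0.
Iterate (Newton) starting at ψ = 0.43:
  ψ = 0.430: g = 0.0295, g' = -0.440 → ψ = 0.497
  ψ = 0.497: g = -0.0002, g' = -0.449 → ψ = 0.496
Converged at ψ = 0.496.
Compositions from xᵢ = zᵢ/(1+ψ(Kᵢ−1)), yᵢ = Kᵢxᵢ:
  A: x = 0.067, y = 0.206
  B: x = 0.330, y = 0.432
  C: x = 0.168, y = 0.209
  D: x = 0.435, y = 0.153

y_C = 0.209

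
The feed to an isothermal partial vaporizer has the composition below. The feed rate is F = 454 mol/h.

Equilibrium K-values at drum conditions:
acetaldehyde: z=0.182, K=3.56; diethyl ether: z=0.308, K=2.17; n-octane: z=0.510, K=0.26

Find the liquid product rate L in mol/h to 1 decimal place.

Material balance + equilibrium reduce to Σ zᵢ(Kᵢ−1)/(1+V/F(Kᵢ−1)) = 0.
Feasibility: ΣzᵢKᵢ = 1.449, Σzᵢ/Kᵢ = 2.155 — both > 1, two phases present.
Iterate (Newton) starting at V/F = 0.5:
  V/F = 0.500: g = -0.1673, g' = -1.101 → V/F = 0.348
  V/F = 0.348: g = -0.0058, g' = -1.053 → V/F = 0.342
Converged at V/F = 0.342.
Then V = V/F·F = 0.3425·454 = 155.5 mol/h and L = F − V = 298.5 mol/h.

L = 298.5 mol/h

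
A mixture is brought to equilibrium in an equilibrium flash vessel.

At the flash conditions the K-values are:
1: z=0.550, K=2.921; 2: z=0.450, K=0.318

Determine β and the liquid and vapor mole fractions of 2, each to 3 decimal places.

β = 0.572, x_2 = 0.738, y_2 = 0.235

Let β = V/F and solve Σ zᵢ(Kᵢ−1)/(1+β(Kᵢ−1)) = 0.
Check two-phase: ΣzᵢKᵢ = 1.750 > 1 and Σzᵢ/Kᵢ = 1.603 > 1, so g(0) = 0.750 > 0 and g(1) = -0.603 < 0.
Binary case is linear: z₁(K₁−1)(1+β(K₂−1)) + z₂(K₂−1)(1+β(K₁−1)) = 0
⇒ β = [z₁(K₁−1)+z₂(K₂−1)] / [−(K₁−1)(K₂−1)] = 0.7496/1.3101 = 0.572
Compositions from xᵢ = zᵢ/(1+β(Kᵢ−1)), yᵢ = Kᵢxᵢ:
  1: x = 0.262, y = 0.765
  2: x = 0.738, y = 0.235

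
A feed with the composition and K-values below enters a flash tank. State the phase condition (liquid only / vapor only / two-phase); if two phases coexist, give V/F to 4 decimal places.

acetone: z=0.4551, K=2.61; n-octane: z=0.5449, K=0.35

two-phase, V/F = 0.3617

ΣzᵢKᵢ = 1.3785; Σzᵢ/Kᵢ = 1.7312.
Both exceed 1, so a two-phase solution exists.
Material balance + equilibrium reduce to Σ zᵢ(Kᵢ−1)/(1+ψ(Kᵢ−1)) = 0.
Binary case is linear: z₁(K₁−1)(1+ψ(K₂−1)) + z₂(K₂−1)(1+ψ(K₁−1)) = 0
⇒ ψ = [z₁(K₁−1)+z₂(K₂−1)] / [−(K₁−1)(K₂−1)] = 0.37853/1.04650 = 0.3617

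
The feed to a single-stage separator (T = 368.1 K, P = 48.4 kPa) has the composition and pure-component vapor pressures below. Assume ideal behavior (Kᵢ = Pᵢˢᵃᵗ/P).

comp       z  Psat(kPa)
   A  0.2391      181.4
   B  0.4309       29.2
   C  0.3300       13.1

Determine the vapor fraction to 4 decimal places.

Raoult's law: Kᵢ = Pᵢˢᵃᵗ/P = Pᵢˢᵃᵗ/48.4.
  K_A = 181.4/48.4 = 3.747934, K_B = 29.2/48.4 = 0.603306, K_C = 13.1/48.4 = 0.270661
Let ψ = V/F and solve Σ zᵢ(Kᵢ−1)/(1+ψ(Kᵢ−1)) = 0.
g(0) = ΣzᵢKᵢ − 1 = 0.2454 and g(1) = 1 − Σzᵢ/Kᵢ = -0.9973, so a root lies in (0, 1).
Newton–Raphson from ψ = 0.3:
  ψ = 0.3000: g = -0.14198, g' = -0.9175 → ψ = 0.1452
  ψ = 0.1452: g = 0.01901, g' = -1.2183 → ψ = 0.1609
  ψ = 0.1609: g = 0.00038, g' = -1.1709 → ψ = 0.1612
Converged at ψ = 0.1612.

ψ = 0.1612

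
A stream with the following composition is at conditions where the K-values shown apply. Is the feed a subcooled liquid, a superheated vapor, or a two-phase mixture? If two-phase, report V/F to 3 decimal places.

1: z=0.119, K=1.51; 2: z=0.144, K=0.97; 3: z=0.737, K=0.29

subcooled liquid

ΣzᵢKᵢ = 0.533; Σzᵢ/Kᵢ = 2.769.
Since ΣzᵢKᵢ < 1 the mixture is below its bubble point — single liquid phase.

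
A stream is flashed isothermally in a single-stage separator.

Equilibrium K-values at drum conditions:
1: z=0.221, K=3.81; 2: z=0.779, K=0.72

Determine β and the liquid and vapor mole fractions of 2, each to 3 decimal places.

β = 0.512, x_2 = 0.909, y_2 = 0.655

Newton–Raphson from β = 0.5:
  β = 0.500: g = 0.0046, g' = -0.384 → β = 0.512
Converged at β = 0.512.
Compositions from xᵢ = zᵢ/(1+β(Kᵢ−1)), yᵢ = Kᵢxᵢ:
  1: x = 0.091, y = 0.345
  2: x = 0.909, y = 0.655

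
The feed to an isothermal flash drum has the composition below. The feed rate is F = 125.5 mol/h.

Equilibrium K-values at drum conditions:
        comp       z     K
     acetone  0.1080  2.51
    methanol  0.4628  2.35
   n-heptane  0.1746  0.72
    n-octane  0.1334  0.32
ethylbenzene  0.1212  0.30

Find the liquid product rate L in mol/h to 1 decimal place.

L = 37.6 mol/h

Newton iteration, V/F⁰ = 0.44:
  V/F = 0.4400: g = 0.18214, g' = -0.6883 → V/F = 0.7046
  V/F = 0.7046: g = -0.00328, g' = -0.7592 → V/F = 0.7003
Converged at V/F = 0.7003.
Then V = V/F·F = 0.7003·125.5 = 87.9 mol/h and L = F − V = 37.6 mol/h.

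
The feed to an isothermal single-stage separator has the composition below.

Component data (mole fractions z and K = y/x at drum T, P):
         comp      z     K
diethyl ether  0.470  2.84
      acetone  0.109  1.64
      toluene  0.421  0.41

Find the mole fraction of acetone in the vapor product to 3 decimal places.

Let ψ = V/F and solve Σ zᵢ(Kᵢ−1)/(1+ψ(Kᵢ−1)) = 0.
g(0) = ΣzᵢKᵢ − 1 = 0.686 and g(1) = 1 − Σzᵢ/Kᵢ = -0.259, so a root lies in (0, 1).
Newton iteration, ψ⁰ = 0.5:
  ψ = 0.500: g = 0.1509, g' = -0.752 → ψ = 0.701
  ψ = 0.701: g = 0.0025, g' = -0.751 → ψ = 0.704
Converged at ψ = 0.704.
Compositions from xᵢ = zᵢ/(1+ψ(Kᵢ−1)), yᵢ = Kᵢxᵢ:
  diethyl ether: x = 0.205, y = 0.582
  acetone: x = 0.075, y = 0.123
  toluene: x = 0.720, y = 0.295

y_acetone = 0.123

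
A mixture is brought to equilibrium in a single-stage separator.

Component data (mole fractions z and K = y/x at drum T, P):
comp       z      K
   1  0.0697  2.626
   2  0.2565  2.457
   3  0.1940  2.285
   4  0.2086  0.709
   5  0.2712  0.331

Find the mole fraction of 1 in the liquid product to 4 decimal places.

Rachford–Rice: g(V/F) = Σ zᵢ(Kᵢ−1)/(1+V/F(Kᵢ−1)) = 0.
Feasibility: ΣzᵢKᵢ = 1.4942, Σzᵢ/Kᵢ = 1.3294 — both > 1, two phases present.
Iterate (Newton) starting at V/F = 0.5:
  V/F = 0.5000: g = 0.08683, g' = -0.6553 → V/F = 0.6325
  V/F = 0.6325: g = -0.00104, g' = -0.6810 → V/F = 0.6310
Converged at V/F = 0.6310.
Compositions from xᵢ = zᵢ/(1+V/F(Kᵢ−1)), yᵢ = Kᵢxᵢ:
  1: x = 0.0344, y = 0.0903
  2: x = 0.1336, y = 0.3284
  3: x = 0.1071, y = 0.2448
  4: x = 0.2555, y = 0.1812
  5: x = 0.4693, y = 0.1553

x_1 = 0.0344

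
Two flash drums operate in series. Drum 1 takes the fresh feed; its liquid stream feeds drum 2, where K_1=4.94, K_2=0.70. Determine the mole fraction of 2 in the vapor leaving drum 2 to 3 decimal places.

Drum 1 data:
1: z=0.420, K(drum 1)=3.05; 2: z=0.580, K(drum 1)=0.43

y_2 (drum 2) = 0.650

Drum 1:
Let ψ₁ = V/F and solve Σ zᵢ(Kᵢ−1)/(1+ψ₁(Kᵢ−1)) = 0.
Feasibility: ΣzᵢKᵢ = 1.530, Σzᵢ/Kᵢ = 1.487 — both > 1, two phases present.
Binary case is linear: z₁(K₁−1)(1+ψ₁(K₂−1)) + z₂(K₂−1)(1+ψ₁(K₁−1)) = 0
⇒ ψ₁ = [z₁(K₁−1)+z₂(K₂−1)] / [−(K₁−1)(K₂−1)] = 0.5304/1.1685 = 0.454
Drum-1 compositions:
  1: x = 0.218, y = 0.664
  2: x = 0.782, y = 0.336
Drum-2 feed = drum-1 liquid: z₂ = (0.2176, 0.7824).
Drum 2:
Newton–Raphson from ψ₂ = 0.5:
  ψ₂ = 0.500: g = 0.0125, g' = -0.480 → ψ₂ = 0.526
  ψ₂ = 0.526: g = 0.0003, g' = -0.457 → ψ₂ = 0.527
Converged at ψ₂ = 0.527.
  1: x = 0.071, y = 0.350
  2: x = 0.929, y = 0.650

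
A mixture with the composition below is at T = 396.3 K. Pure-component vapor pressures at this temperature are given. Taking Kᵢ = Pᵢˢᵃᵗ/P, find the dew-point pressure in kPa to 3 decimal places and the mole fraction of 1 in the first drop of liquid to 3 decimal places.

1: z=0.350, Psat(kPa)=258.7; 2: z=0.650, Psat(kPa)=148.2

Pdew = 174.250 kPa, x_1 = 0.236

At the dew point ψ → 1, so Σzᵢ/Kᵢ = 1 with Kᵢ = Pᵢˢᵃᵗ/P ⇒ 1/P = Σzᵢ/Pᵢˢᵃᵗ.
1/P = 0.350/258.7 + 0.650/148.2 = 0.005739 ⇒ P = 174.250 kPa
xᵢ = zᵢP/Pᵢˢᵃᵗ ⇒ x_1 = 0.350·174.250/258.7 = 0.236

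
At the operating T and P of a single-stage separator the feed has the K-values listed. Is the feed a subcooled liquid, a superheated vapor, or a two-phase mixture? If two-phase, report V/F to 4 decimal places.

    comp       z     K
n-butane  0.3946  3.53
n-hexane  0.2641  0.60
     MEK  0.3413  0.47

ΣzᵢKᵢ = 1.7118; Σzᵢ/Kᵢ = 1.2781.
Both exceed 1, so a two-phase solution exists.
Material balance + equilibrium reduce to Σ zᵢ(Kᵢ−1)/(1+ψ(Kᵢ−1)) = 0.
Iterate (Newton) starting at ψ = 0.5:
  ψ = 0.5000: g = 0.06261, g' = -0.7358 → ψ = 0.5851
  ψ = 0.5851: g = 0.00240, g' = -0.6840 → ψ = 0.5886
Converged at ψ = 0.5886.

two-phase, V/F = 0.5886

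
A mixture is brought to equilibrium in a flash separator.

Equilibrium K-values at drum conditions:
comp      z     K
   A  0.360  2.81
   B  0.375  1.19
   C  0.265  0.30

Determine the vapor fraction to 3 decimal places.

Newton–Raphson from ψ = 0.59:
  ψ = 0.590: g = 0.0632, g' = -0.664 → ψ = 0.685
  ψ = 0.685: g = -0.0026, g' = -0.725 → ψ = 0.682
Converged at ψ = 0.682.

ψ = 0.682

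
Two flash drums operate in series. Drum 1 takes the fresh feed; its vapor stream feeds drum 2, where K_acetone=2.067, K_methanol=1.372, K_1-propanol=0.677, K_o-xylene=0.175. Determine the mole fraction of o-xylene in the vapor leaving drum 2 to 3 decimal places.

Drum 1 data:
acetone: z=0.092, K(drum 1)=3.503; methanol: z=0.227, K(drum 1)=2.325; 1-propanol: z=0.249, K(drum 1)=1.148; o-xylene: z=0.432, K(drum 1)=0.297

Drum 1:
Rachford–Rice: g(ψ₁) = Σ zᵢ(Kᵢ−1)/(1+ψ₁(Kᵢ−1)) = 0.
Feasibility: ΣzᵢKᵢ = 1.264, Σzᵢ/Kᵢ = 1.795 — both > 1, two phases present.
Newton–Raphson from ψ₁ = 0.5:
  ψ₁ = 0.500: g = -0.1508, g' = -0.770 → ψ₁ = 0.304
  ψ₁ = 0.304: g = -0.0060, g' = -0.739 → ψ₁ = 0.296
Converged at ψ₁ = 0.296.
Drum-1 compositions:
  acetone: x = 0.053, y = 0.185
  methanol: x = 0.163, y = 0.379
  1-propanol: x = 0.239, y = 0.274
  o-xylene: x = 0.546, y = 0.162
Drum-2 feed = drum-1 vapor: z₂ = (0.1851, 0.3790, 0.2738, 0.1620).
Drum 2:
Rachford–Rice: g(ψ₂) = Σ zᵢ(Kᵢ−1)/(1+ψ₂(Kᵢ−1)) = 0.
g(0) = ΣzᵢKᵢ − 1 = 0.116 and g(1) = 1 − Σzᵢ/Kᵢ = -0.696, so a root lies in (0, 1).
Newton–Raphson from ψ₂ = 0.32:
  ψ₂ = 0.320: g = -0.0071, g' = -0.398 → ψ₂ = 0.302
Converged at ψ₂ = 0.302.
  acetone: x = 0.140, y = 0.289
  methanol: x = 0.341, y = 0.467
  1-propanol: x = 0.303, y = 0.205
  o-xylene: x = 0.216, y = 0.038

y_o-xylene (drum 2) = 0.038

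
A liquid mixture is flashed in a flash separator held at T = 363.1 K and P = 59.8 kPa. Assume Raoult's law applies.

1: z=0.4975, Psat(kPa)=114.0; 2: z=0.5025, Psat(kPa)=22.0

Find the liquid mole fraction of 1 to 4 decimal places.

Raoult's law: Kᵢ = Pᵢˢᵃᵗ/P = Pᵢˢᵃᵗ/59.8.
  K_1 = 114.0/59.8 = 1.906355, K_2 = 22.0/59.8 = 0.367893
Material balance + equilibrium reduce to Σ zᵢ(Kᵢ−1)/(1+ψ(Kᵢ−1)) = 0.
Check two-phase: ΣzᵢKᵢ = 1.1333 > 1 and Σzᵢ/Kᵢ = 1.6269 > 1, so g(0) = 0.1333 > 0 and g(1) = -0.6269 < 0.
Binary case is linear: z₁(K₁−1)(1+ψ(K₂−1)) + z₂(K₂−1)(1+ψ(K₁−1)) = 0
⇒ ψ = [z₁(K₁−1)+z₂(K₂−1)] / [−(K₁−1)(K₂−1)] = 0.13328/0.57291 = 0.2326
Compositions from xᵢ = zᵢ/(1+ψ(Kᵢ−1)), yᵢ = Kᵢxᵢ:
  1: x = 0.4109, y = 0.7833
  2: x = 0.5891, y = 0.2167

x_1 = 0.4109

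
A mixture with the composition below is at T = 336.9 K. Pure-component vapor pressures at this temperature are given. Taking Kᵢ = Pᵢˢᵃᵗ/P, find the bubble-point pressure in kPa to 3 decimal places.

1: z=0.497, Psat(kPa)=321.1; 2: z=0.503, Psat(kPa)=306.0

Pbub = 313.505 kPa

At the bubble point ψ → 0, so ΣzᵢKᵢ = 1 with Kᵢ = Pᵢˢᵃᵗ/P ⇒ P = ΣzᵢPᵢˢᵃᵗ.
P = 0.497·321.1 + 0.503·306.0 = 313.505 kPa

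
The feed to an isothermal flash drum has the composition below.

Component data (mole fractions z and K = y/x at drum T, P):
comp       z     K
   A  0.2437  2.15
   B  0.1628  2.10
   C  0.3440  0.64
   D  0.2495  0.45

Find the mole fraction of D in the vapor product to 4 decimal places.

y_D = 0.1429

Rachford–Rice: g(V/F) = Σ zᵢ(Kᵢ−1)/(1+V/F(Kᵢ−1)) = 0.
Check two-phase: ΣzᵢKᵢ = 1.1983 > 1 and Σzᵢ/Kᵢ = 1.2828 > 1, so g(0) = 0.1983 > 0 and g(1) = -0.2828 < 0.
Newton–Raphson from V/F = 0.5:
  V/F = 0.5000: g = -0.04683, g' = -0.4218 → V/F = 0.3890
  V/F = 0.3890: g = 0.00047, g' = -0.4329 → V/F = 0.3901
Converged at V/F = 0.3901.
Compositions from xᵢ = zᵢ/(1+V/F(Kᵢ−1)), yᵢ = Kᵢxᵢ:
  A: x = 0.1682, y = 0.3617
  B: x = 0.1139, y = 0.2392
  C: x = 0.4002, y = 0.2561
  D: x = 0.3176, y = 0.1429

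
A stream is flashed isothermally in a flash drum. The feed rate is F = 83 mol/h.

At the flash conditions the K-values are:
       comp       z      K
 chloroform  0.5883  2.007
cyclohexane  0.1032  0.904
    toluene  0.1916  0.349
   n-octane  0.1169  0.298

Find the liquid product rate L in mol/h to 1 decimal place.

L = 31.6 mol/h

Iterate (Newton) starting at V/F = 0.45:
  V/F = 0.4500: g = 0.10095, g' = -0.5691 → V/F = 0.6274
  V/F = 0.6274: g = -0.00500, g' = -0.6411 → V/F = 0.6196
Converged at V/F = 0.6196.
Then V = V/F·F = 0.6196·83 = 51.4 mol/h and L = F − V = 31.6 mol/h.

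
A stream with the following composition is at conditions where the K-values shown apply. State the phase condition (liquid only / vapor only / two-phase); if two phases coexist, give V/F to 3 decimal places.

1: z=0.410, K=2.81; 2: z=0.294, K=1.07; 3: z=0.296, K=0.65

ΣzᵢKᵢ = 1.659; Σzᵢ/Kᵢ = 0.876.
Since Σzᵢ/Kᵢ < 1 the mixture is above its dew point — single vapor phase.

vapor only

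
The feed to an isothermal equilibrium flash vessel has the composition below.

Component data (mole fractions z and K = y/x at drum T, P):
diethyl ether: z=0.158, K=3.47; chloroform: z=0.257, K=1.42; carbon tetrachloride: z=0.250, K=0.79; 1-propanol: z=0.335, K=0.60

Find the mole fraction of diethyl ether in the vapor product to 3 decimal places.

y_diethyl ether = 0.216

Rachford–Rice: g(β) = Σ zᵢ(Kᵢ−1)/(1+β(Kᵢ−1)) = 0.
Feasibility: ΣzᵢKᵢ = 1.312, Σzᵢ/Kᵢ = 1.101 — both > 1, two phases present.
Newton–Raphson from β = 0.67:
  β = 0.670: g = -0.0129, g' = -0.279 → β = 0.624
Converged at β = 0.624.
Compositions from xᵢ = zᵢ/(1+β(Kᵢ−1)), yᵢ = Kᵢxᵢ:
  diethyl ether: x = 0.062, y = 0.216
  chloroform: x = 0.204, y = 0.289
  carbon tetrachloride: x = 0.288, y = 0.227
  1-propanol: x = 0.447, y = 0.268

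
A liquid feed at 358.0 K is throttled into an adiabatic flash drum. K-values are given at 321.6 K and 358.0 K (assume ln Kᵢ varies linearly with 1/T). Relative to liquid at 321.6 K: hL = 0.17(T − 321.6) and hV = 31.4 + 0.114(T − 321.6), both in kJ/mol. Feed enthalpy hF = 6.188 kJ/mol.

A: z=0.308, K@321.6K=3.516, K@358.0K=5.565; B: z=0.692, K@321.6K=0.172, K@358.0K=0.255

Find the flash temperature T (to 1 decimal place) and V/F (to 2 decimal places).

Adiabatic flash: solve Rachford–Rice at each trial T, then check hF = ψ·hV(T) + (1−ψ)·hL(T).
  T = 321.6 K: K = (3.516, 0.172), RR gives ψ = 0.097, H_out = 3.044 kJ/mol
  T = 358.0 K: K = (5.565, 0.255), RR gives ψ = 0.262, H_out = 13.876 kJ/mol
  T = 339.8 K: K = (4.478, 0.212), RR gives ψ = 0.192, H_out = 8.919 kJ/mol
  T = 330.7 K: K = (3.981, 0.191), RR gives ψ = 0.149, H_out = 6.142 kJ/mol
  T = 335.2 K: K = (4.223, 0.201), RR gives ψ = 0.171, H_out = 7.548 kJ/mol
  T = 332.9 K: K = (4.098, 0.196), RR gives ψ = 0.160, H_out = 6.838 kJ/mol
Linear interpolation between T = 330.7 (H_out = 6.142) and T = 332.9 (H_out = 6.838) on hF = 6.188 gives T ≈ 330.8 K, at which ψ = 0.15.

T = 330.8 K, V/F = 0.15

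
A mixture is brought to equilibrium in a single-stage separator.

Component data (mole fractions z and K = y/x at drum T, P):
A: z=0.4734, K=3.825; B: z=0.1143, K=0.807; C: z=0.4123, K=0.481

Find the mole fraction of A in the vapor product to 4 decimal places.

y_A = 0.5429

Material balance + equilibrium reduce to Σ zᵢ(Kᵢ−1)/(1+V/F(Kᵢ−1)) = 0.
Check two-phase: ΣzᵢKᵢ = 2.1013 > 1 and Σzᵢ/Kᵢ = 1.1226 > 1, so g(0) = 1.1013 > 0 and g(1) = -0.1226 < 0.
Iterate (Newton) starting at V/F = 0.5:
  V/F = 0.5000: g = 0.24096, g' = -0.8569 → V/F = 0.7812
  V/F = 0.7812: g = 0.03114, g' = -0.6874 → V/F = 0.8265
  V/F = 0.8265: g = 0.00005, g' = -0.6863 → V/F = 0.8266
Converged at V/F = 0.8266.
Compositions from xᵢ = zᵢ/(1+V/F(Kᵢ−1)), yᵢ = Kᵢxᵢ:
  A: x = 0.1419, y = 0.5429
  B: x = 0.1360, y = 0.1097
  C: x = 0.7221, y = 0.3473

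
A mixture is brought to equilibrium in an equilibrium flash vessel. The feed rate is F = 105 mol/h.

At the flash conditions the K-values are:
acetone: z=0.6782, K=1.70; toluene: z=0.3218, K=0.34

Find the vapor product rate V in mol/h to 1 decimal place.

V = 59.6 mol/h

Binary case is linear: z₁(K₁−1)(1+ψ(K₂−1)) + z₂(K₂−1)(1+ψ(K₁−1)) = 0
⇒ ψ = [z₁(K₁−1)+z₂(K₂−1)] / [−(K₁−1)(K₂−1)] = 0.26235/0.46200 = 0.5679
Then V = ψ·F = 0.5679·105 = 59.6 mol/h and L = F − V = 45.4 mol/h.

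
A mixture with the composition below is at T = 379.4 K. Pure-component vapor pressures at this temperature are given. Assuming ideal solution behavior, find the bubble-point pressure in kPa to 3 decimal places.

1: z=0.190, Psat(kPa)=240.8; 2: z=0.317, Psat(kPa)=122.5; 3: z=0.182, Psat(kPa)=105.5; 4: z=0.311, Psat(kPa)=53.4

At the bubble point ψ → 0, so ΣzᵢKᵢ = 1 with Kᵢ = Pᵢˢᵃᵗ/P ⇒ P = ΣzᵢPᵢˢᵃᵗ.
P = 0.190·240.8 + 0.317·122.5 + 0.182·105.5 + 0.311·53.4 = 120.393 kPa

Pbub = 120.393 kPa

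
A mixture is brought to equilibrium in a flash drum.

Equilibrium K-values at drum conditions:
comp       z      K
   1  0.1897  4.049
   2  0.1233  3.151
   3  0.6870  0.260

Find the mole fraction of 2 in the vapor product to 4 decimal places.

Material balance + equilibrium reduce to Σ zᵢ(Kᵢ−1)/(1+V/F(Kᵢ−1)) = 0.
g(0) = ΣzᵢKᵢ − 1 = 0.3352 and g(1) = 1 − Σzᵢ/Kᵢ = -1.7283, so a root lies in (0, 1).
Newton–Raphson from V/F = 0.5:
  V/F = 0.5000: g = -0.45005, g' = -1.3570 → V/F = 0.1683
  V/F = 0.1683: g = -0.00380, g' = -1.5685 → V/F = 0.1659
Converged at V/F = 0.1659.
Compositions from xᵢ = zᵢ/(1+V/F(Kᵢ−1)), yᵢ = Kᵢxᵢ:
  1: x = 0.1260, y = 0.5101
  2: x = 0.0909, y = 0.2863
  3: x = 0.7832, y = 0.2036

y_2 = 0.2863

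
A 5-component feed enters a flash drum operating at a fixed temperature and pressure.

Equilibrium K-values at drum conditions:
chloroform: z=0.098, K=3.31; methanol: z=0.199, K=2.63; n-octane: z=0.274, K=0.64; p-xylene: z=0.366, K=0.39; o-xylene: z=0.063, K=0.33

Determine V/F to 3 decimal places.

Rachford–Rice: g(V/F) = Σ zᵢ(Kᵢ−1)/(1+V/F(Kᵢ−1)) = 0.
Check two-phase: ΣzᵢKᵢ = 1.187 > 1 and Σzᵢ/Kᵢ = 1.663 > 1, so g(0) = 0.187 > 0 and g(1) = -0.663 < 0.
Newton–Raphson from V/F = 0.58:
  V/F = 0.580: g = -0.2757, g' = -0.694 → V/F = 0.183
  V/F = 0.183: g = 0.0043, g' = -0.823 → V/F = 0.188
Converged at V/F = 0.188.

V/F = 0.188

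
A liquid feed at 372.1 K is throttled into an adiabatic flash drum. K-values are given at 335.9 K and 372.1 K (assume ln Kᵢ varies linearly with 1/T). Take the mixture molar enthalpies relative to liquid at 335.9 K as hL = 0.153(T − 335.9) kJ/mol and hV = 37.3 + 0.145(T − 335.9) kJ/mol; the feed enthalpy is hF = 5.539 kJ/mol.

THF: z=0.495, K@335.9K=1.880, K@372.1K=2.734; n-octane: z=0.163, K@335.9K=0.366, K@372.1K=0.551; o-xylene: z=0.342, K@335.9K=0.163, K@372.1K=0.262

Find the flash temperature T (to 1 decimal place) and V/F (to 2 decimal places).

T = 340.1 K, V/F = 0.13

Adiabatic flash: solve Rachford–Rice at each trial T, then check hF = ψ·hV(T) + (1−ψ)·hL(T).
  T = 335.9 K: K = (1.880, 0.366, 0.163), RR gives ψ = 0.067, H_out = 2.508 kJ/mol
  T = 372.1 K: K = (2.734, 0.551, 0.262), RR gives ψ = 0.463, H_out = 22.686 kJ/mol
  T = 354.0 K: K = (2.289, 0.454, 0.209), RR gives ψ = 0.299, H_out = 13.875 kJ/mol
  T = 344.9 K: K = (2.079, 0.408, 0.185), RR gives ψ = 0.196, H_out = 8.675 kJ/mol
  T = 340.4 K: K = (1.978, 0.387, 0.174), RR gives ψ = 0.136, H_out = 5.757 kJ/mol
  T = 338.1 K: K = (1.928, 0.376, 0.168), RR gives ψ = 0.102, H_out = 4.144 kJ/mol
Linear interpolation between T = 338.1 (H_out = 4.144) and T = 340.4 (H_out = 5.757) on hF = 5.539 gives T ≈ 340.1 K, at which ψ = 0.13.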